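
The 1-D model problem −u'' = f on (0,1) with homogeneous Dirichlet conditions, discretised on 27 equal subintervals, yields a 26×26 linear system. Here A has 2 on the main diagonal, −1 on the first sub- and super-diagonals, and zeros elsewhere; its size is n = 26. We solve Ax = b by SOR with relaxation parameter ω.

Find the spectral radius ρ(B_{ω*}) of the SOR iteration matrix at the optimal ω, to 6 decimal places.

ρ_SOR = 0.791966

n=26: λ(B_J) = 1 − λ(A)/2 = cos(kπ/27); k=1 gives ρ_J = 0.993238.
root = sin(π/27) = 0.1160929  (since 1−cos² = sin²).
[ω*] 2 ÷ (1 + 0.1160929) = 2 ÷ 1.1160929 = 1.791966.
At ω = 1.791966 every |λ(B_ω)| = ω−1, so ρ_SOR = 0.791966.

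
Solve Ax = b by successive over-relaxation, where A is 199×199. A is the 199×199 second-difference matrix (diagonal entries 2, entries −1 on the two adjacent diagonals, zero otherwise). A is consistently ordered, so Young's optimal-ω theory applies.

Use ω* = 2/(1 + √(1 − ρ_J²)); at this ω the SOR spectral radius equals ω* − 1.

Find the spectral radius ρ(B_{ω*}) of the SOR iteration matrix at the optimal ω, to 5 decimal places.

½·tridiag(1,0,1) at n=199: λ_k = cos(kπ/200); max |λ| at k=1 ⇒ ρ_J = cos(π/200) ≈ 0.99988.
√(1−ρ_J²) = |sin(π/200)| = 0.015707
[ω*] 2 ÷ (1 + 0.015707) = 2 ÷ 1.015707 = 1.96907.
and ρ(B_{ω*}) = 1.96907 − 1 = 0.96907.

ρ_SOR = 0.96907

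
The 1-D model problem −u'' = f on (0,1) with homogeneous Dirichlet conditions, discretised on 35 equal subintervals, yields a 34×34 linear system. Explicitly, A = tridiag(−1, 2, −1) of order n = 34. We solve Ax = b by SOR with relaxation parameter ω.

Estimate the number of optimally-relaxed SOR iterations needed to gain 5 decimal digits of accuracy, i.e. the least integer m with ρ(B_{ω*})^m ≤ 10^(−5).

n=34: λ(B_J) = 1 − λ(A)/2 = cos(kπ/35); k=1 gives ρ_J = 0.9959743.
root = sin(π/35) = 0.0896393  (since 1−cos² = sin²).
[ω*] 2 ÷ (1 + 0.0896393) = 2 ÷ 1.0896393 = 1.8354698.
ρ(B_{ω*}) = ω*−1 = 0.8354698
m ≥ 5·ln10 / (−ln 0.8354698) = 64.046; smallest integer m = 65.

m = 65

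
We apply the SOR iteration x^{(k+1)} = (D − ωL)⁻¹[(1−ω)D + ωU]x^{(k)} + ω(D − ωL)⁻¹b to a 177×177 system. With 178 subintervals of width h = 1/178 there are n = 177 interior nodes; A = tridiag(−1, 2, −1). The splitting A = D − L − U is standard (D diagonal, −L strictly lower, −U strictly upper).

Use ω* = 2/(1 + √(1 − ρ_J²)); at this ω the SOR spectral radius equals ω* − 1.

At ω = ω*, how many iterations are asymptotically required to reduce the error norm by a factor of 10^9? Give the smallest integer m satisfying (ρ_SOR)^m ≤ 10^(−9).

m = 588

B_J for the 177×177 system has eigenvalues cos(kπ/178); ρ_J = cos(π/178) = 0.9998443.
root = sin(π/178) = 0.0176485  (since 1−cos² = sin²).
[ω*] 2 ÷ (1 + 0.0176485) = 2 ÷ 1.0176485 = 1.9653151.
At ω = 1.9653151 every |λ(B_ω)| = ω−1, so ρ_SOR = 0.9653151.
9·ln10 = 20.7233; −ln(0.9653151) = 0.0353007; m = ⌈20.7233/0.0353007⌉ = ⌈587.051⌉ = 588.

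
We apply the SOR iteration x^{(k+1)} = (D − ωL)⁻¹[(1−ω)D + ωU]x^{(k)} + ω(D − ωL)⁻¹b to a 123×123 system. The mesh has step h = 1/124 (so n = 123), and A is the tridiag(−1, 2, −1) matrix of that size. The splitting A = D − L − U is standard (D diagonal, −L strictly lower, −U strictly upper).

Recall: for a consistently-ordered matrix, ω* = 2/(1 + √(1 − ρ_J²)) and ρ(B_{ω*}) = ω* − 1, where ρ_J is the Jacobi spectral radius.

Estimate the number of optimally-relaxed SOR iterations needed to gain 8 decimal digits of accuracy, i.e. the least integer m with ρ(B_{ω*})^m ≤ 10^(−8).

m = 364

½·tridiag(1,0,1) at n=123: λ_k = cos(kπ/124); max |λ| at k=1 ⇒ ρ_J = cos(π/124) ≈ 0.9996791.
root = sin(π/124) = 0.0253327  (since 1−cos² = sin²).
[ω*] 2 ÷ (1 + 0.0253327) = 2 ÷ 1.0253327 = 1.9505864.
[ρ_SOR] ω* − 1 = 0.9505864.
(0.9505864)^m ≤ 10^{−8}  ⇒  m·ln(0.9505864) ≤ −8·ln10  ⇒  m ≥ 363.498  ⇒  m = 364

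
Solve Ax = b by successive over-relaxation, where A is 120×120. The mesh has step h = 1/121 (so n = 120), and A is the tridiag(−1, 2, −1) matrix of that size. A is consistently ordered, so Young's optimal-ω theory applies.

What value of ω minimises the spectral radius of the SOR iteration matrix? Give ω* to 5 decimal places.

ω* = 1.94939

½·tridiag(1,0,1) at n=120: λ_k = cos(kπ/121); max |λ| at k=1 ⇒ ρ_J = cos(π/121) ≈ 0.99966.
√(1−ρ_J²) = |sin(π/121)| = 0.025961
ω* = 2/(1+0.025961) = 1.94939
ρ_SOR = ω* − 1 = 1.94939 − 1 = 0.94939.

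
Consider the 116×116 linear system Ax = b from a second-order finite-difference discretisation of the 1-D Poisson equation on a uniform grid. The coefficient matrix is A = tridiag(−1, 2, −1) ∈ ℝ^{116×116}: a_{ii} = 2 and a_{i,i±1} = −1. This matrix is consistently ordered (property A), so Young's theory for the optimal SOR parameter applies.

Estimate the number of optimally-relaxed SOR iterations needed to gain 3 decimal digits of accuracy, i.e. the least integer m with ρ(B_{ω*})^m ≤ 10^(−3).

m = 129

[ρ_J] n=116: ρ(B_J) = cos(π/(n+1)) = cos(π/117) = 0.9996395.
1 − cos²(π/117) = sin²(π/117) ⇒ √(1−ρ_J²) = sin(π/117) = 0.0268480.
ω* = 2/(1+0.0268480) = 1.9477079
Hence ρ(B_{ω*}) = 1.9477079 − 1 = 0.9477079.
For 3 digits: m = 3·ln10 / (−ln 0.9477079) = 6.90776/0.0537089 = 128.615; round up → m = 129.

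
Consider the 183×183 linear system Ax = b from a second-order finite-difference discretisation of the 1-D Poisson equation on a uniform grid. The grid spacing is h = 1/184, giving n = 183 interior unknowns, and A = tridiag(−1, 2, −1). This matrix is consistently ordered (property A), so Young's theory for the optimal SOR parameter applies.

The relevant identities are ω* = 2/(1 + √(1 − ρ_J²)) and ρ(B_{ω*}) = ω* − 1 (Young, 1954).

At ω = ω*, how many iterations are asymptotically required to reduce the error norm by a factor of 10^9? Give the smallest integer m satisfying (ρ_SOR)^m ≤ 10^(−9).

½·tridiag(1,0,1) at n=183: λ_k = cos(kπ/184); max |λ| at k=1 ⇒ ρ_J = cos(π/184) ≈ 0.9998542.
√(1−ρ_J²) = |sin(π/184)| = 0.0170730
ω* = 2 / (1 + 0.0170730) = 2 / 1.0170730 ≈ 1.9664272.
Hence ρ(B_{ω*}) = 1.9664272 − 1 = 0.9664272.
(0.9664272)^m ≤ 10^{−9}  ⇒  m·ln(0.9664272) ≤ −9·ln10  ⇒  m ≥ 606.844  ⇒  m = 607

m = 607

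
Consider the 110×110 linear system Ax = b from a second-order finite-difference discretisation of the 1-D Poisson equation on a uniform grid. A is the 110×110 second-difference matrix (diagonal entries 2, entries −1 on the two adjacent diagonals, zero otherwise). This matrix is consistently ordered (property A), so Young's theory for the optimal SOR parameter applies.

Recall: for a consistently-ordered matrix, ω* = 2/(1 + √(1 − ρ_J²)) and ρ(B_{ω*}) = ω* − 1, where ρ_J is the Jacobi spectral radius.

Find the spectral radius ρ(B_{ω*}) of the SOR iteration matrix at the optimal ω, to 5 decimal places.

ρ_SOR = 0.94496

spectrum of D⁻¹(L+U) = {cos(kπ/111) : 1≤k≤110}; ρ_J = cos(π/111) = 0.99960.
root = sin(π/111) = 0.028299  (since 1−cos² = sin²).
ω* = 2/(1 + 0.028299) = 2/1.028299 = 1.94496.
and ρ(B_{ω*}) = 1.94496 − 1 = 0.94496.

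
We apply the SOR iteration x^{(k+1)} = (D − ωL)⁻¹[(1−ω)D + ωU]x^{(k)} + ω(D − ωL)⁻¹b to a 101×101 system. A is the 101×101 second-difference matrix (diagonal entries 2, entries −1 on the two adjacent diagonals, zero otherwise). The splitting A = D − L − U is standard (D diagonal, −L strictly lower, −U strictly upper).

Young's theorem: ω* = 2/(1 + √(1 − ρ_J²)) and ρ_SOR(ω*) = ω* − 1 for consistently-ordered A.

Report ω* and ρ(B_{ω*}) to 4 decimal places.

½·tridiag(1,0,1) at n=101: λ_k = cos(kπ/102); max |λ| at k=1 ⇒ ρ_J = cos(π/102) ≈ 0.9995.
root = sin(π/102) = 0.03080  (since 1−cos² = sin²).
Then 2/(1+√(1−ρ_J²)) = 2/(1+0.03080); ω* = 2/1.03080 = 1.9402.
ρ_SOR = ω* − 1 = 1.9402 − 1 = 0.9402.

ω* = 1.9402, ρ_SOR = 0.9402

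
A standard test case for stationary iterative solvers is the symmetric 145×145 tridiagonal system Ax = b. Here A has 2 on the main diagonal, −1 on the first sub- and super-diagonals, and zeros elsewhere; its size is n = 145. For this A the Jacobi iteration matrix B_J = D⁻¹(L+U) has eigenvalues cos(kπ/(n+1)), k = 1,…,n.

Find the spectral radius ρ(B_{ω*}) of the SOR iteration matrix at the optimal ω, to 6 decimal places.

ρ_SOR = 0.957874

B_J for the 145×145 system has eigenvalues cos(kπ/146); ρ_J = cos(π/146) = 0.999769.
1 − cos²(π/146) = sin²(π/146) ⇒ √(1−ρ_J²) = sin(π/146) = 0.0215161.
ω* = 2/(1 + 0.0215161) = 2/1.0215161 = 1.957874.
and ρ(B_{ω*}) = 1.957874 − 1 = 0.957874.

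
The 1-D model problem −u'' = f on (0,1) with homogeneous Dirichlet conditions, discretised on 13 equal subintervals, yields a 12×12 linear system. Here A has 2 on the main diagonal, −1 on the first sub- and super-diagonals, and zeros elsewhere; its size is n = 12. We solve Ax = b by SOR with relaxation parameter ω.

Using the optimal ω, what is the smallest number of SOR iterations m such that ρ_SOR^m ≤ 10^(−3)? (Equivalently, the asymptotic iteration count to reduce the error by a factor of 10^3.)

m = 15

n=12: λ(B_J) = 1 − λ(A)/2 = cos(kπ/13); k=1 gives ρ_J = 0.9709418.
1 − cos²(π/13) = sin²(π/13) ⇒ √(1−ρ_J²) = sin(π/13) = 0.2393157.
Young: ω* = 2/(1+√(1−ρ_J²)) = 2/(1+0.2393157) = 2/1.2393157 = 1.6137938.
ρ(B_{ω*}) = ω*−1 = 0.6137938
For 3 digits: m = 3·ln10 / (−ln 0.6137938) = 6.90776/0.488096 = 14.152; round up → m = 15.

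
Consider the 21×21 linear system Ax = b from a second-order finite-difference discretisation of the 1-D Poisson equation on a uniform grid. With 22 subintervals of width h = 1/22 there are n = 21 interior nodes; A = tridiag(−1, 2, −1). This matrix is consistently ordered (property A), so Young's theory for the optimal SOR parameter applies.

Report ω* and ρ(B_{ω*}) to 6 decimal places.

½·tridiag(1,0,1) at n=21: λ_k = cos(kπ/22); max |λ| at k=1 ⇒ ρ_J = cos(π/22) ≈ 0.989821.
root = sin(π/22) = 0.1423148  (since 1−cos² = sin²).
ω* = 2/(1 + 0.1423148) = 2/1.1423148 = 1.750831.
ρ_SOR = ω* − 1 = 1.750831 − 1 = 0.750831.

ω* = 1.750831, ρ_SOR = 0.750831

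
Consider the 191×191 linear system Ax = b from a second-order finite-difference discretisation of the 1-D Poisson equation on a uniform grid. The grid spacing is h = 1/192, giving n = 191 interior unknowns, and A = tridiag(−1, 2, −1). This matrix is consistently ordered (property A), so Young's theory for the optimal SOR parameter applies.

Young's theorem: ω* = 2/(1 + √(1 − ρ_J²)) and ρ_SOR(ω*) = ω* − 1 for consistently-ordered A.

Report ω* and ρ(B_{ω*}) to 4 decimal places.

[ρ_J] n=191: ρ(B_J) = cos(π/(n+1)) = cos(π/192) = 0.9999.
root = sin(π/192) = 0.01636  (since 1−cos² = sin²).
So ω* = 2/1.01636 = 1.9678 (Young).
ρ(B_{ω*}) = ω*−1 = 0.9678

ω* = 1.9678, ρ_SOR = 0.9678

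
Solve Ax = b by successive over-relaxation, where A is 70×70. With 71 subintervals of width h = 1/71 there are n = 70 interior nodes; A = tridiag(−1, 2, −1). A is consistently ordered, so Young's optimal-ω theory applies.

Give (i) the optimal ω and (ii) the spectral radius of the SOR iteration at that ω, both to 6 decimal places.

n=70: λ(B_J) = 1 − λ(A)/2 = cos(kπ/71); k=1 gives ρ_J = 0.999021.
√(1−ρ_J²) = |sin(π/71)| = 0.0442333
Young: ω* = 2/(1+√(1−ρ_J²)) = 2/(1+0.0442333) = 2/1.0442333 = 1.915281.
[ρ_SOR] ω* − 1 = 0.915281.

ω* = 1.915281, ρ_SOR = 0.915281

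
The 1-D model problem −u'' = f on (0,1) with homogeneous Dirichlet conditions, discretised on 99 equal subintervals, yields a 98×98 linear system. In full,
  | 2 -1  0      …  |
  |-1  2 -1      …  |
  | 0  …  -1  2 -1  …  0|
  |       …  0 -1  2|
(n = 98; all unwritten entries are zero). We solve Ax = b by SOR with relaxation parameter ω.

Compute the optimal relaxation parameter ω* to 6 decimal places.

ω* = 1.938496

n=98: λ(B_J) = 1 − λ(A)/2 = cos(kπ/99); k=1 gives ρ_J = 0.999497.
√(1−ρ_J²) simplifies to sin(π/99) = 0.0317279.
[ω*] 2 ÷ (1 + 0.0317279) = 2 ÷ 1.0317279 = 1.938496.
At ω = 1.938496 every |λ(B_ω)| = ω−1, so ρ_SOR = 0.938496.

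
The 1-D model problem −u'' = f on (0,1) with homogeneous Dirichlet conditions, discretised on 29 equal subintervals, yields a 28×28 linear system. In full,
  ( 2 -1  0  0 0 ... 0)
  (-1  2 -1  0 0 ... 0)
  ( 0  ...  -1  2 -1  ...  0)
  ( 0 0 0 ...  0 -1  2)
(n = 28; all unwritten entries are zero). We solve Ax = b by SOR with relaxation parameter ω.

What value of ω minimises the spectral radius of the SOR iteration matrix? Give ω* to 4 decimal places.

ρ_J = max_k |cos(kπ/29)| = cos(π/29) = 0.9941
root = sin(π/29) = 0.10812  (since 1−cos² = sin²).
Then 2/(1+√(1−ρ_J²)) = 2/(1+0.10812); ω* = 2/1.10812 = 1.8049.
ρ(B_{ω*}) = ω*−1 = 0.8049

ω* = 1.8049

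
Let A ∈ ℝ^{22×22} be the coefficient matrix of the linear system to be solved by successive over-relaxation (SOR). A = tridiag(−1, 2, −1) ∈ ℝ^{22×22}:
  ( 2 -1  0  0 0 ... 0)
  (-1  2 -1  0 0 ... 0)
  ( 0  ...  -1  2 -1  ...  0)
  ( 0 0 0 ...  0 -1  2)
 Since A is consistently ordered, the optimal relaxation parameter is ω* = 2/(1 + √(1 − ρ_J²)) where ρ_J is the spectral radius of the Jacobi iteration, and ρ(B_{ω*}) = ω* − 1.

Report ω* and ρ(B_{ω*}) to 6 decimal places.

ω* = 1.760305, ρ_SOR = 0.760305

ρ_J = max_k |cos(kπ/23)| = cos(π/23) = 0.990686
√(1−ρ_J²) simplifies to sin(π/23) = 0.1361666.
[ω*] 2 ÷ (1 + 0.1361666) = 2 ÷ 1.1361666 = 1.760305.
[ρ_SOR] ω* − 1 = 0.760305.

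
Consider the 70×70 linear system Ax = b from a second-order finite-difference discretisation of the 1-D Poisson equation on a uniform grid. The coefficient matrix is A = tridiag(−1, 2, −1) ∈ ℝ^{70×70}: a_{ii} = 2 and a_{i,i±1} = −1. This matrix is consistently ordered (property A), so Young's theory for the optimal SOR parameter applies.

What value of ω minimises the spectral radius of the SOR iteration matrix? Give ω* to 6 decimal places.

ω* = 1.915281

ρ_J = max_k |cos(kπ/71)| = cos(π/71) = 0.999021
√(1−ρ_J²) simplifies to sin(π/71) = 0.0442333.
ω* = 2 / (1 + 0.0442333) = 2 / 1.0442333 ≈ 1.915281.
and ρ(B_{ω*}) = 1.915281 − 1 = 0.915281.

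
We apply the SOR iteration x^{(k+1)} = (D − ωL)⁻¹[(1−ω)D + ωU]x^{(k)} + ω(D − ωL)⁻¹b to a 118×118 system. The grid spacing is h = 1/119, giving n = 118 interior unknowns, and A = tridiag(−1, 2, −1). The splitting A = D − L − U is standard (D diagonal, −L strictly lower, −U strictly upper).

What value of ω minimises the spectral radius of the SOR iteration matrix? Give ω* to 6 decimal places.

ω* = 1.948564

n=118: λ(B_J) = 1 − λ(A)/2 = cos(kπ/119); k=1 gives ρ_J = 0.999652.
√(1 − cos²(π/119)) = sin(π/119) ≈ 0.0263969.
Then 2/(1+√(1−ρ_J²)) = 2/(1+0.0263969); ω* = 2/1.0263969 = 1.948564.
[ρ_SOR] ω* − 1 = 0.948564.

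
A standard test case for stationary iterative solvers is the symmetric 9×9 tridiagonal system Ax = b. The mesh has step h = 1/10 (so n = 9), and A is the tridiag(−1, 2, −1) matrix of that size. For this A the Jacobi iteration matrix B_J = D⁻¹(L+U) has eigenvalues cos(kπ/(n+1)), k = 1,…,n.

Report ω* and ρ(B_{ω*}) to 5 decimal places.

½·tridiag(1,0,1) at n=9: λ_k = cos(kπ/10); max |λ| at k=1 ⇒ ρ_J = cos(π/10) ≈ 0.95106.
1 − cos²(π/10) = sin²(π/10) ⇒ √(1−ρ_J²) = sin(π/10) = 0.309017.
So ω* = 2/1.309017 = 1.52786 (Young).
ρ_SOR = ω* − 1 ≈ 0.52786.

ω* = 1.52786, ρ_SOR = 0.52786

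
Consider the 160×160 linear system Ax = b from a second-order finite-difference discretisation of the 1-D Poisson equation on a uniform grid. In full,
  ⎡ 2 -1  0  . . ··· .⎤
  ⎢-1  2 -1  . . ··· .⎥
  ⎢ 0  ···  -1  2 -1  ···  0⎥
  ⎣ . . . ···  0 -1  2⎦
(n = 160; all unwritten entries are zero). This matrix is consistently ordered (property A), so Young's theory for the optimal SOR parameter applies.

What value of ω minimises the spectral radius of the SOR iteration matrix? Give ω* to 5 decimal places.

B_J for the 160×160 system has eigenvalues cos(kπ/161); ρ_J = cos(π/161) = 0.99981.
1 − cos²(π/161) = sin²(π/161) ⇒ √(1−ρ_J²) = sin(π/161) = 0.019512.
Then 2/(1+√(1−ρ_J²)) = 2/(1+0.019512); ω* = 2/1.019512 = 1.96172.
At ω = 1.96172 every |λ(B_ω)| = ω−1, so ρ_SOR = 0.96172.

ω* = 1.96172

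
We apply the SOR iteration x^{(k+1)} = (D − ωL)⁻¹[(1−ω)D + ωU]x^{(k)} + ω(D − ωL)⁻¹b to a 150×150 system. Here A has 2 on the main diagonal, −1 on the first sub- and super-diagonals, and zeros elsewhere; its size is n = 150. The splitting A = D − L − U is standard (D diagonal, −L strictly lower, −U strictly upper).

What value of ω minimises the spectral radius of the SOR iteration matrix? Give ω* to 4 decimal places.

ω* = 1.9592

With n=150, ρ(Jacobi) = cos(π/151) = 0.9998.
√(1 − cos²(π/151)) = sin(π/151) ≈ 0.02080.
ω* = 2 / (1 + 0.02080) = 2 / 1.02080 ≈ 1.9592.
At ω = 1.9592 every |λ(B_ω)| = ω−1, so ρ_SOR = 0.9592.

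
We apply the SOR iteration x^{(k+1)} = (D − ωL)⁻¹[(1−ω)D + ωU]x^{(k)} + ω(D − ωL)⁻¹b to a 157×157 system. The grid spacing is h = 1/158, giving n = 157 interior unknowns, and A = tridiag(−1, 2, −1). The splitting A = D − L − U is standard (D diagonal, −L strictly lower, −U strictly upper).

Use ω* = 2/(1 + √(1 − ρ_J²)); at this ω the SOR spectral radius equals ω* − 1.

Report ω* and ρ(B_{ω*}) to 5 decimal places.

ω* = 1.96101, ρ_SOR = 0.96101

B_J for the 157×157 system has eigenvalues cos(kπ/158); ρ_J = cos(π/158) = 0.99980.
1 − cos²(π/158) = sin²(π/158) ⇒ √(1−ρ_J²) = sin(π/158) = 0.019882.
Young: ω* = 2/(1+√(1−ρ_J²)) = 2/(1+0.019882) = 2/1.019882 = 1.96101.
and ρ(B_{ω*}) = 1.96101 − 1 = 0.96101.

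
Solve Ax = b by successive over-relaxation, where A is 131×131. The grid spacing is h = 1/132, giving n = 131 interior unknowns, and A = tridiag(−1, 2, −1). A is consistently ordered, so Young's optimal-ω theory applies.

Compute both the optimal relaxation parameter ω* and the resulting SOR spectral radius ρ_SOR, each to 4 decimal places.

ω* = 1.9535, ρ_SOR = 0.9535

½·tridiag(1,0,1) at n=131: λ_k = cos(kπ/132); max |λ| at k=1 ⇒ ρ_J = cos(π/132) ≈ 0.9997.
√(1−ρ_J²) = |sin(π/132)| = 0.02380
Young: ω* = 2/(1+√(1−ρ_J²)) = 2/(1+0.02380) = 2/1.02380 = 1.9535.
[ρ_SOR] ω* − 1 = 0.9535.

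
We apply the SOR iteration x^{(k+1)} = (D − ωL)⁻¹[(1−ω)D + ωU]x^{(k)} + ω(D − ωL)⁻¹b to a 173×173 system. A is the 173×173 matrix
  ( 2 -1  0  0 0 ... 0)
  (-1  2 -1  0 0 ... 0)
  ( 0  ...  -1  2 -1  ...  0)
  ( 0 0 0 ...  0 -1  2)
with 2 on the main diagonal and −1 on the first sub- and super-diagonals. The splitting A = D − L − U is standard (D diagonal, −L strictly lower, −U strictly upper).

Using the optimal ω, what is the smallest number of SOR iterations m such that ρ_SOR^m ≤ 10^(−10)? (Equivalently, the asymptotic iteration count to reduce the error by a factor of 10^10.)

m = 638

spectrum of D⁻¹(L+U) = {cos(kπ/174) : 1≤k≤173}; ρ_J = cos(π/174) = 0.9998370.
1 − cos²(π/174) = sin²(π/174) ⇒ √(1−ρ_J²) = sin(π/174) = 0.0180541.
So ω* = 2/1.0180541 = 1.9645321 (Young).
At ω = 1.9645321 every |λ(B_ω)| = ω−1, so ρ_SOR = 0.9645321.
For 10 digits: m = 10·ln10 / (−ln 0.9645321) = 23.0259/0.0361122 = 637.621; round up → m = 638.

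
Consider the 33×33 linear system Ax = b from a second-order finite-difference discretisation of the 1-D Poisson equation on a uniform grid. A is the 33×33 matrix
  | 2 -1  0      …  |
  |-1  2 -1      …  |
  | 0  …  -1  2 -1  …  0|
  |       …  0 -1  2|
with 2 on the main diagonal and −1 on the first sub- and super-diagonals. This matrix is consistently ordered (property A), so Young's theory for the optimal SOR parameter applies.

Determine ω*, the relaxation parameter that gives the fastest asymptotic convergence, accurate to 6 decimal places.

n=33: λ(B_J) = 1 − λ(A)/2 = cos(kπ/34); k=1 gives ρ_J = 0.995734.
root = sin(π/34) = 0.0922684  (since 1−cos² = sin²).
ω* = 2/(1+0.0922684) = 1.831052
ρ_SOR = ω* − 1 ≈ 0.831052.

ω* = 1.831052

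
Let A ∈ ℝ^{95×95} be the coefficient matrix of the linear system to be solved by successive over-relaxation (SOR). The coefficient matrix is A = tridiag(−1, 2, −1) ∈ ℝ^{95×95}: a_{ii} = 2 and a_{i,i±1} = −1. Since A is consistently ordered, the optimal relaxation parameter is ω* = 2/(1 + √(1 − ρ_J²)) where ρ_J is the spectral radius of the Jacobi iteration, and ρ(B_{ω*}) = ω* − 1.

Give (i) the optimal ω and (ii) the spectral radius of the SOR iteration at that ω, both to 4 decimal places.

ω* = 1.9366, ρ_SOR = 0.9366

½·tridiag(1,0,1) at n=95: λ_k = cos(kπ/96); max |λ| at k=1 ⇒ ρ_J = cos(π/96) ≈ 0.9995.
√(1−ρ_J²) simplifies to sin(π/96) = 0.03272.
ω* = 2/(1 + 0.03272) = 2/1.03272 = 1.9366.
ρ(B_{ω*}) = ω*−1 = 0.9366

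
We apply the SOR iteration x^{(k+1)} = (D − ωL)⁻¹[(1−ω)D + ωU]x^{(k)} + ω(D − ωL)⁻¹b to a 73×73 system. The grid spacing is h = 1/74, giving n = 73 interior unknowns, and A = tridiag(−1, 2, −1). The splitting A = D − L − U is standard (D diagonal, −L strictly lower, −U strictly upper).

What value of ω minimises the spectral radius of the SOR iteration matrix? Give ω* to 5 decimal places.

With n=73, ρ(Jacobi) = cos(π/74) = 0.99910.
√(1−ρ_J²) = |sin(π/74)| = 0.042441
ω* = 2/(1 + 0.042441) = 2/1.042441 = 1.91857.
[ρ_SOR] ω* − 1 = 0.91857.

ω* = 1.91857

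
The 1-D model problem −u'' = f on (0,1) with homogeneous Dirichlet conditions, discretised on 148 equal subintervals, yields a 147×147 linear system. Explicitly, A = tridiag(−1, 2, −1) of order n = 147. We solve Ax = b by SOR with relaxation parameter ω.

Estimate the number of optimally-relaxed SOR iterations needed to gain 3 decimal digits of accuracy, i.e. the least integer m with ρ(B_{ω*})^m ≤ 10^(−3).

B_J for the 147×147 system has eigenvalues cos(kπ/148); ρ_J = cos(π/148) = 0.9997747.
√(1 − cos²(π/148)) = sin(π/148) ≈ 0.0212254.
ω* = 2/(1+0.0212254) = 1.9584315
At ω = 1.9584315 every |λ(B_ω)| = ω−1, so ρ_SOR = 0.9584315.
ρ_SOR^m ≤ 10^(−3) ⇔ m ≥ 3·ln10/(−ln 0.9584315) = 6.90776/0.0424572 = 162.699; m = ⌈162.699⌉ = 163.

m = 163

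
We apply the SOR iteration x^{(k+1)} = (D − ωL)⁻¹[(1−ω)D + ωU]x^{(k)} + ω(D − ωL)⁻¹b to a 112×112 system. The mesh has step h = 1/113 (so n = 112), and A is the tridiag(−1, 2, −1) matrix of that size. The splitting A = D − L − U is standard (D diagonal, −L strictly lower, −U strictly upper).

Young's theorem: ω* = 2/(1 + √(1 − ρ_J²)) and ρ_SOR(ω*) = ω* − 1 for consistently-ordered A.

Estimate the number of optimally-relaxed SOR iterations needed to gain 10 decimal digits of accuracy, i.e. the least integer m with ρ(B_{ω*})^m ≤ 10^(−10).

[ρ_J] n=112: ρ(B_J) = cos(π/(n+1)) = cos(π/113) = 0.9996136.
√(1−ρ_J²) = |sin(π/113)| = 0.0277981
[ω*] 2 ÷ (1 + 0.0277981) = 2 ÷ 1.0277981 = 1.9459075.
and ρ(B_{ω*}) = 1.9459075 − 1 = 0.9459075.
For 10 digits: m = 10·ln10 / (−ln 0.9459075) = 23.0259/0.0556105 = 414.057; round up → m = 415.

m = 415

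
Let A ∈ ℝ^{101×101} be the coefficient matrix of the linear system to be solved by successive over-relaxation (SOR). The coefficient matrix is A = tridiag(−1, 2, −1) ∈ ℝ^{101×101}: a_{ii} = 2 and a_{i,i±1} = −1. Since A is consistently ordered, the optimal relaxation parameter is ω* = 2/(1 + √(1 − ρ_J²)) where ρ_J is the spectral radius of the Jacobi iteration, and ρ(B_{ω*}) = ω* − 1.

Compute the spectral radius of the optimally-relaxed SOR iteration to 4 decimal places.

B_J for the 101×101 system has eigenvalues cos(kπ/102); ρ_J = cos(π/102) = 0.9995.
√(1 − cos²(π/102)) = sin(π/102) ≈ 0.03080.
Young: ω* = 2/(1+√(1−ρ_J²)) = 2/(1+0.03080) = 2/1.03080 = 1.9402.
At ω = 1.9402 every |λ(B_ω)| = ω−1, so ρ_SOR = 0.9402.

ρ_SOR = 0.9402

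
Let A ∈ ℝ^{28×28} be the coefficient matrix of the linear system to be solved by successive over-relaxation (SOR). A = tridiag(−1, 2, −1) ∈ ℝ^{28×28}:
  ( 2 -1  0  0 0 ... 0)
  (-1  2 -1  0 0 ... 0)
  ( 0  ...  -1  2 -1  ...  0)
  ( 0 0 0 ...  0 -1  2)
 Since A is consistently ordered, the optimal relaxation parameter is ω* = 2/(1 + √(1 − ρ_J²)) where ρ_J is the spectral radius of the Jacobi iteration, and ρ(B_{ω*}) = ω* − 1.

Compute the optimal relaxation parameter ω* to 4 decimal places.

ω* = 1.8049

spectrum of D⁻¹(L+U) = {cos(kπ/29) : 1≤k≤28}; ρ_J = cos(π/29) = 0.9941.
√(1−ρ_J²) = |sin(π/29)| = 0.10812
Young: ω* = 2/(1+√(1−ρ_J²)) = 2/(1+0.10812) = 2/1.10812 = 1.8049.
At ω = 1.8049 every |λ(B_ω)| = ω−1, so ρ_SOR = 0.8049.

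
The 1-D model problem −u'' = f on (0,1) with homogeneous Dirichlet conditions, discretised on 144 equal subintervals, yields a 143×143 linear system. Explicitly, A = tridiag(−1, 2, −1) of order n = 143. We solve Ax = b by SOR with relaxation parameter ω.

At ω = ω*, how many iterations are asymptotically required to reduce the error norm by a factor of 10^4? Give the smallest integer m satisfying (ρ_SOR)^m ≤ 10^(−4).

spectrum of D⁻¹(L+U) = {cos(kπ/144) : 1≤k≤143}; ρ_J = cos(π/144) = 0.9997620.
√(1 − cos²(π/144)) = sin(π/144) ≈ 0.0218149.
ω* = 2/(1 + 0.0218149) = 2/1.0218149 = 1.9573017.
[ρ_SOR] ω* − 1 = 0.9573017.
Need (0.9573017)^m ≤ 10^(−4): m ≥ 4·ln10/|ln 0.9573017| = 9.21034/0.0436367 = 211.069 ⇒ m = 212.

m = 212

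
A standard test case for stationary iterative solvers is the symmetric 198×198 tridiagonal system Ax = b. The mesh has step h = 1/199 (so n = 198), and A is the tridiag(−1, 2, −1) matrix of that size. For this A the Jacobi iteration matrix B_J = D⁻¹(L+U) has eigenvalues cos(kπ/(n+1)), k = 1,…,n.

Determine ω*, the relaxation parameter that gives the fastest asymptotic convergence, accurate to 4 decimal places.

spectrum of D⁻¹(L+U) = {cos(kπ/199) : 1≤k≤198}; ρ_J = cos(π/199) = 0.9999.
√(1−ρ_J²) = |sin(π/199)| = 0.01579
[ω*] 2 ÷ (1 + 0.01579) = 2 ÷ 1.01579 = 1.9689.
ρ_SOR = ω* − 1 ≈ 0.9689.

ω* = 1.9689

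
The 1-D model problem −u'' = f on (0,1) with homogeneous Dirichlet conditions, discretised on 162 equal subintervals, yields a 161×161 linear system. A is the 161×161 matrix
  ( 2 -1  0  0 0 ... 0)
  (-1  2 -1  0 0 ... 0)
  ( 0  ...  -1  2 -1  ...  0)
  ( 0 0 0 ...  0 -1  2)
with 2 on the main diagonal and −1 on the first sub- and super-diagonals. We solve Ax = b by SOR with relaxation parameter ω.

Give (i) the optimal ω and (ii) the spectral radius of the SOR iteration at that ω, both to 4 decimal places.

With n=161, ρ(Jacobi) = cos(π/162) = 0.9998.
√(1 − cos²(π/162)) = sin(π/162) ≈ 0.01939.
So ω* = 2/1.01939 = 1.9620 (Young).
At ω = 1.9620 every |λ(B_ω)| = ω−1, so ρ_SOR = 0.9620.

ω* = 1.9620, ρ_SOR = 0.9620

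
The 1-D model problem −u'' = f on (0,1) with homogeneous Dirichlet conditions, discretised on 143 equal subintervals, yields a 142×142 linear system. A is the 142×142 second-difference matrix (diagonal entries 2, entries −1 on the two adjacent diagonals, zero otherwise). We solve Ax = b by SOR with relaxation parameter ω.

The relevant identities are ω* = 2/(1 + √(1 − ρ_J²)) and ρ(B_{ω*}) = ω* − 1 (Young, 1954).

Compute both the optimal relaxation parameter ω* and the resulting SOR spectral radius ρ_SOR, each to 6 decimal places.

ω* = 1.957010, ρ_SOR = 0.957010

½·tridiag(1,0,1) at n=142: λ_k = cos(kπ/143); max |λ| at k=1 ⇒ ρ_J = cos(π/143) ≈ 0.999759.
√(1−ρ_J²) simplifies to sin(π/143) = 0.0219674.
Young: ω* = 2/(1+√(1−ρ_J²)) = 2/(1+0.0219674) = 2/1.0219674 = 1.957010.
At ω = 1.957010 every |λ(B_ω)| = ω−1, so ρ_SOR = 0.957010.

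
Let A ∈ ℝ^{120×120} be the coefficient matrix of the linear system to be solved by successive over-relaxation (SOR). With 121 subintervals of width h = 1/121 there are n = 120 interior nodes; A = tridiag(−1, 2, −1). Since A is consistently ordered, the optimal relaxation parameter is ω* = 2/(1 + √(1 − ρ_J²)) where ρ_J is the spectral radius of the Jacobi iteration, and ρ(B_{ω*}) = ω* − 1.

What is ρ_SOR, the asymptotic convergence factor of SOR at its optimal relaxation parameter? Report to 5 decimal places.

ρ_J = max_k |cos(kπ/121)| = cos(π/121) = 0.99966
1 − cos²(π/121) = sin²(π/121) ⇒ √(1−ρ_J²) = sin(π/121) = 0.025961.
[ω*] 2 ÷ (1 + 0.025961) = 2 ÷ 1.025961 = 1.94939.
and ρ(B_{ω*}) = 1.94939 − 1 = 0.94939.

ρ_SOR = 0.94939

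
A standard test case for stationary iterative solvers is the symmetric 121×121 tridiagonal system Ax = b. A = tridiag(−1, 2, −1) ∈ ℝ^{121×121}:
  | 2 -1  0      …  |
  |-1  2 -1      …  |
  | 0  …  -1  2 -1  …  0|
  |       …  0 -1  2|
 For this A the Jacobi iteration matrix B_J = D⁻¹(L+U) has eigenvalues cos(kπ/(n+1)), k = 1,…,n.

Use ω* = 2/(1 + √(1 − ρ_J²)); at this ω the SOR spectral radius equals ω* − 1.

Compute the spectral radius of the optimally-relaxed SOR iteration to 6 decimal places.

ρ_SOR = 0.949797

½·tridiag(1,0,1) at n=121: λ_k = cos(kπ/122); max |λ| at k=1 ⇒ ρ_J = cos(π/122) ≈ 0.999668.
1 − cos²(π/122) = sin²(π/122) ⇒ √(1−ρ_J²) = sin(π/122) = 0.0257479.
ω* = 2/(1 + 0.0257479) = 2/1.0257479 = 1.949797.
At ω = 1.949797 every |λ(B_ω)| = ω−1, so ρ_SOR = 0.949797.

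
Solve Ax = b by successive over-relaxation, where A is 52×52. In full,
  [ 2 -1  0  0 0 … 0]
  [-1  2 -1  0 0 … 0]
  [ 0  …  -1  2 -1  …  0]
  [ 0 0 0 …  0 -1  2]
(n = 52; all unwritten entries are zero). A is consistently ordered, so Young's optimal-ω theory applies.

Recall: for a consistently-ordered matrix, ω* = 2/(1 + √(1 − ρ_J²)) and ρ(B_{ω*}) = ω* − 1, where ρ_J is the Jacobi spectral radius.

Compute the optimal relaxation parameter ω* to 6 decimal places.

ω* = 1.888145

With n=52, ρ(Jacobi) = cos(π/53) = 0.998244.
1 − cos²(π/53) = sin²(π/53) ⇒ √(1−ρ_J²) = sin(π/53) = 0.0592406.
Then 2/(1+√(1−ρ_J²)) = 2/(1+0.0592406); ω* = 2/1.0592406 = 1.888145.
Hence ρ(B_{ω*}) = 1.888145 − 1 = 0.888145.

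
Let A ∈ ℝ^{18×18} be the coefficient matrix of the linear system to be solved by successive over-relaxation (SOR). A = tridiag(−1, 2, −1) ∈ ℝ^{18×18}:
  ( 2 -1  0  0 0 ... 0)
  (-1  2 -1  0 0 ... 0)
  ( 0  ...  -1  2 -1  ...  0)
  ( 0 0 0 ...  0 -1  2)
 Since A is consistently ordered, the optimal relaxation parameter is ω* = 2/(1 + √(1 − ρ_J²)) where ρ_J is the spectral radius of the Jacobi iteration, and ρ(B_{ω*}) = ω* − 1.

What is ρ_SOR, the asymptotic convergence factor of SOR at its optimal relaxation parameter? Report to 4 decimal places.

ρ_SOR = 0.7173

n=18: λ(B_J) = 1 − λ(A)/2 = cos(kπ/19); k=1 gives ρ_J = 0.9864.
root = sin(π/19) = 0.16459  (since 1−cos² = sin²).
ω* = 2/(1+0.16459) = 1.7173
ρ(B_{ω*}) = ω*−1 = 0.7173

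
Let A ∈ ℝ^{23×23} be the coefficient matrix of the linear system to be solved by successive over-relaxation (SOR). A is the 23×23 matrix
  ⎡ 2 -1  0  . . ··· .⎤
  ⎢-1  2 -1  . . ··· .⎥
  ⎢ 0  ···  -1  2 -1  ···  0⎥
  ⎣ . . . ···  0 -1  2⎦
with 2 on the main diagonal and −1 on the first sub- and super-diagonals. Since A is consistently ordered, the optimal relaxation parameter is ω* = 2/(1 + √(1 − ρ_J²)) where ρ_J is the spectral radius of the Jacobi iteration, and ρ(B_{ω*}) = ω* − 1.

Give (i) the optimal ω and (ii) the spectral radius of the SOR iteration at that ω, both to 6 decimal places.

ω* = 1.769088, ρ_SOR = 0.769088

B_J for the 23×23 system has eigenvalues cos(kπ/24); ρ_J = cos(π/24) = 0.991445.
√(1−ρ_J²) simplifies to sin(π/24) = 0.1305262.
So ω* = 2/1.1305262 = 1.769088 (Young).
and ρ(B_{ω*}) = 1.769088 − 1 = 0.769088.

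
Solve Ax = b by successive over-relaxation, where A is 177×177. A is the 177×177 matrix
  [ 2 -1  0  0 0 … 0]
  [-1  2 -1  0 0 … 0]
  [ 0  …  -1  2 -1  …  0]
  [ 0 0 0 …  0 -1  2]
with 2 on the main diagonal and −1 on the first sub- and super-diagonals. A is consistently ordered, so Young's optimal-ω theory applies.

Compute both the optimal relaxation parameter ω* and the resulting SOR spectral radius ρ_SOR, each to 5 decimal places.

ω* = 1.96532, ρ_SOR = 0.96532

n=177: λ(B_J) = 1 − λ(A)/2 = cos(kπ/178); k=1 gives ρ_J = 0.99984.
√(1−ρ_J²) = |sin(π/178)| = 0.017648
ω* = 2/(1 + 0.017648) = 2/1.017648 = 1.96532.
ρ_SOR = ω* − 1 = 1.96532 − 1 = 0.96532.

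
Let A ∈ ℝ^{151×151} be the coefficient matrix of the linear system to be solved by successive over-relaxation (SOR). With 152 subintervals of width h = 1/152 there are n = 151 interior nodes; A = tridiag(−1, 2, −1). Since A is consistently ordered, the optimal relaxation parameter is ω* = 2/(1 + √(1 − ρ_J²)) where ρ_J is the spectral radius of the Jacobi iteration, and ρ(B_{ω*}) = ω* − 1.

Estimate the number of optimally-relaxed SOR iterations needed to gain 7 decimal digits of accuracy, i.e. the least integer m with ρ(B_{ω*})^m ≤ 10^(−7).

m = 390

n=151: λ(B_J) = 1 − λ(A)/2 = cos(kπ/152); k=1 gives ρ_J = 0.9997864.
1 − cos²(π/152) = sin²(π/152) ⇒ √(1−ρ_J²) = sin(π/152) = 0.0206669.
[ω*] 2 ÷ (1 + 0.0206669) = 2 ÷ 1.0206669 = 1.9595031.
ρ_SOR = ω* − 1 ≈ 0.9595031.
7·ln10 = 16.1181; −ln(0.9595031) = 0.0413397; m = ⌈16.1181/0.0413397⌉ = ⌈389.894⌉ = 390.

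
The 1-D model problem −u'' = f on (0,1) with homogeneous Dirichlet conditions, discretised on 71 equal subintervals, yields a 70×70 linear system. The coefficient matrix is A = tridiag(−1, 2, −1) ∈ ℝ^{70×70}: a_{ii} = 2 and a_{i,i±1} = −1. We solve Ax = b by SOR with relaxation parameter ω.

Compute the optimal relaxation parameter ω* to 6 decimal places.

ω* = 1.915281

[ρ_J] n=70: ρ(B_J) = cos(π/(n+1)) = cos(π/71) = 0.999021.
√(1−ρ_J²) = |sin(π/71)| = 0.0442333
[ω*] 2 ÷ (1 + 0.0442333) = 2 ÷ 1.0442333 = 1.915281.
ρ(B_{ω*}) = ω*−1 = 0.915281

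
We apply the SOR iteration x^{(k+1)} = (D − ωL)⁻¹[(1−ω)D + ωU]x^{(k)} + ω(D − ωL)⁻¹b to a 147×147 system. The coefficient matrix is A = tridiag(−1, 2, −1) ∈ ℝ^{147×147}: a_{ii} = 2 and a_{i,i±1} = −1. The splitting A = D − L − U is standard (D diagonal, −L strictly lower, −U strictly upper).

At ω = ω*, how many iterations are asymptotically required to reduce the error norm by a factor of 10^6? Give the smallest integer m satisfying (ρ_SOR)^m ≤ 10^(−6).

B_J for the 147×147 system has eigenvalues cos(kπ/148); ρ_J = cos(π/148) = 0.9997747.
√(1 − cos²(π/148)) = sin(π/148) ≈ 0.0212254.
So ω* = 2/1.0212254 = 1.9584315 (Young).
and ρ(B_{ω*}) = 1.9584315 − 1 = 0.9584315.
Need (0.9584315)^m ≤ 10^(−6): m ≥ 6·ln10/|ln 0.9584315| = 13.8155/0.0424572 = 325.398 ⇒ m = 326.

m = 326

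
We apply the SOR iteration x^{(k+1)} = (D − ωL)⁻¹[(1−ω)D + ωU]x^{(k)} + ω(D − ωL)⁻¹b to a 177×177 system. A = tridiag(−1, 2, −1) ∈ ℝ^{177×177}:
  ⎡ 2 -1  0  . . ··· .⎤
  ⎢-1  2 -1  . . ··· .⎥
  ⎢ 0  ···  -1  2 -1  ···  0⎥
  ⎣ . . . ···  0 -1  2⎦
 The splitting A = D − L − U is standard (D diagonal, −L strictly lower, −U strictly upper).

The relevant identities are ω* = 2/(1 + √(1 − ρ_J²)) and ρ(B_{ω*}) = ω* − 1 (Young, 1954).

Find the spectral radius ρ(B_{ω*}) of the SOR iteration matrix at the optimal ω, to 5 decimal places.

ρ_SOR = 0.96532

B_J for the 177×177 system has eigenvalues cos(kπ/178); ρ_J = cos(π/178) = 0.99984.
√(1 − cos²(π/178)) = sin(π/178) ≈ 0.017648.
So ω* = 2/1.017648 = 1.96532 (Young).
ρ_SOR = ω* − 1 = 1.96532 − 1 = 0.96532.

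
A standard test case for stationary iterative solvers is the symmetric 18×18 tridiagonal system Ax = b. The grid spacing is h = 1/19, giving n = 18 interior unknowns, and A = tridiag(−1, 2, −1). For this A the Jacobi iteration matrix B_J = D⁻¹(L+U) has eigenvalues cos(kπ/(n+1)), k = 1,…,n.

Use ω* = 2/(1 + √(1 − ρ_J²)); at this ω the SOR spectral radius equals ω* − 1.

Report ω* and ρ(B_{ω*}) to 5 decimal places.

B_J for the 18×18 system has eigenvalues cos(kπ/19); ρ_J = cos(π/19) = 0.98636.
√(1−ρ_J²) = |sin(π/19)| = 0.164595
So ω* = 2/1.164595 = 1.71734 (Young).
ρ_SOR = ω* − 1 = 1.71734 − 1 = 0.71734.

ω* = 1.71734, ρ_SOR = 0.71734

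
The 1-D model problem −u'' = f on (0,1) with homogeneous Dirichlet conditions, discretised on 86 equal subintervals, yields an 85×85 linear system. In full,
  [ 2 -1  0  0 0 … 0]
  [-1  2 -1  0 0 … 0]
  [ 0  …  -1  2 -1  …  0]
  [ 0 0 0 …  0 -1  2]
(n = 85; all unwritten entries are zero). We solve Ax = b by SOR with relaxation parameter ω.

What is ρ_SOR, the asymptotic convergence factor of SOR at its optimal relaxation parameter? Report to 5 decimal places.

ρ_SOR = 0.92953

[ρ_J] n=85: ρ(B_J) = cos(π/(n+1)) = cos(π/86) = 0.99933.
root = sin(π/86) = 0.036522  (since 1−cos² = sin²).
ω* = 2/(1 + 0.036522) = 2/1.036522 = 1.92953.
ρ(B_{ω*}) = ω*−1 = 0.92953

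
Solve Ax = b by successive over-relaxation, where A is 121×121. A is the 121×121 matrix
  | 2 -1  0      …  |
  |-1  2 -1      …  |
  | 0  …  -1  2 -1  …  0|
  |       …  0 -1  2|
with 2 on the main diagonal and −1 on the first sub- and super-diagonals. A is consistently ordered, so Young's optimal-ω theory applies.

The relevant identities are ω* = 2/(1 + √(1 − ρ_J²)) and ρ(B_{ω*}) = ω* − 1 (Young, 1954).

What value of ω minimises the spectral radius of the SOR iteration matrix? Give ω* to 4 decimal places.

ω* = 1.9498

With n=121, ρ(Jacobi) = cos(π/122) = 0.9997.
√(1−ρ_J²) simplifies to sin(π/122) = 0.02575.
So ω* = 2/1.02575 = 1.9498 (Young).
ρ_SOR = ω* − 1 = 1.9498 − 1 = 0.9498.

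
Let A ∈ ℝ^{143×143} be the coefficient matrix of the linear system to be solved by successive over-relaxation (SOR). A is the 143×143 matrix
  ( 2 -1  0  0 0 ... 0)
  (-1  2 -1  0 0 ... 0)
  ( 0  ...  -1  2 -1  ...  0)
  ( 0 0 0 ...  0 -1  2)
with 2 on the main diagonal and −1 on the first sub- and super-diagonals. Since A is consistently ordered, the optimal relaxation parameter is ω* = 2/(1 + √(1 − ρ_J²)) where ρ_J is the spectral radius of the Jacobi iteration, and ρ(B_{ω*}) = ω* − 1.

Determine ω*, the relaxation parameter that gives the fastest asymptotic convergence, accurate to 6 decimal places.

With n=143, ρ(Jacobi) = cos(π/144) = 0.999762.
1 − cos²(π/144) = sin²(π/144) ⇒ √(1−ρ_J²) = sin(π/144) = 0.0218149.
ω* = 2 / (1 + 0.0218149) = 2 / 1.0218149 ≈ 1.957302.
ρ(B_{ω*}) = ω*−1 = 0.957302

ω* = 1.957302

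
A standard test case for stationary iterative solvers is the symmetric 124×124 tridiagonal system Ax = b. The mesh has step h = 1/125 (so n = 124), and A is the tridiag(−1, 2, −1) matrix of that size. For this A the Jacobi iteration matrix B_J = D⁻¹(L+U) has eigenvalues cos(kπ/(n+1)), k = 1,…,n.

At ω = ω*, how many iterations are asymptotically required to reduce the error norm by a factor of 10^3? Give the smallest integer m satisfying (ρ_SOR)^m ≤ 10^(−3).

m = 138

spectrum of D⁻¹(L+U) = {cos(kπ/125) : 1≤k≤124}; ρ_J = cos(π/125) = 0.9996842.
1 − cos²(π/125) = sin²(π/125) ⇒ √(1−ρ_J²) = sin(π/125) = 0.0251301.
ω* = 2/(1 + 0.0251301) = 2/1.0251301 = 1.9509719.
[ρ_SOR] ω* − 1 = 0.9509719.
m ≥ 3·ln10 / (−ln 0.9509719) = 137.411; smallest integer m = 138.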